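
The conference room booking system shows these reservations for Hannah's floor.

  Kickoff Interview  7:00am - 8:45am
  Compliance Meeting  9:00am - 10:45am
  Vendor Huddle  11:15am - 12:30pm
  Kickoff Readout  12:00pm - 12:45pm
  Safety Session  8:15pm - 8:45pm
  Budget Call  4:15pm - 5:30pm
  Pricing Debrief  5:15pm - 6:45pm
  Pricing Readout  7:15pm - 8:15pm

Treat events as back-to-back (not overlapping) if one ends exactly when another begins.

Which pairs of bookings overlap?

Budget Call & Pricing Debrief, Kickoff Readout & Vendor Huddle

Sorted by start: Kickoff Interview, Compliance Meeting, Vendor Huddle, Kickoff Readout, Budget Call, Pricing Debrief, Pricing Readout, Safety Session.
Compliance Meeting starts after Kickoff Interview ends — done with Kickoff Interview.
Vendor Huddle starts after Compliance Meeting ends — done with Compliance Meeting.
Kickoff Readout starts before Vendor Huddle ends → Vendor Huddle and Kickoff Readout overlap.
Budget Call starts after Vendor Huddle ends — done with Vendor Huddle.
Budget Call starts after Kickoff Readout ends — done with Kickoff Readout.
Pricing Debrief starts before Budget Call ends → Budget Call and Pricing Debrief overlap.
Pricing Readout starts after Budget Call ends — done with Budget Call.
Pricing Readout starts after Pricing Debrief ends — done with Pricing Debrief.
Safety Session starts exactly when Pricing Readout ends (back-to-back, no overlap).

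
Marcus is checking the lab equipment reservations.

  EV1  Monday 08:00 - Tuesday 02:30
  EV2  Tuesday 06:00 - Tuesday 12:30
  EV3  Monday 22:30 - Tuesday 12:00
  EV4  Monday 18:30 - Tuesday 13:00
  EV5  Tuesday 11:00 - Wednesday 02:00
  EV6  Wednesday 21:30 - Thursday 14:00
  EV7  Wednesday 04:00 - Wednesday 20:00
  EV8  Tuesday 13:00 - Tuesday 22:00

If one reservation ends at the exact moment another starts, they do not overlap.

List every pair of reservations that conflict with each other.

Sorted by start: EV1, EV4, EV3, EV2, EV5, EV8, EV7, EV6.
EV4 starts before EV1 ends → EV1 and EV4 overlap.
EV3 starts before EV1 ends → EV1 and EV3 overlap.
EV2 starts after EV1 ends, so EV1 has no further overlaps.
EV3 starts before EV4 ends → EV4 and EV3 overlap.
EV2 starts before EV4 ends → EV4 and EV2 overlap.
EV5 starts before EV4 ends → EV4 and EV5 overlap.
EV8 starts exactly when EV4 ends (back-to-back, no overlap), so EV4 has no further overlaps.
EV2 starts before EV3 ends → EV3 and EV2 overlap.
EV5 starts before EV3 ends → EV3 and EV5 overlap.
EV8 starts after EV3 ends, so EV3 has no further overlaps.
EV5 starts before EV2 ends → EV2 and EV5 overlap.
EV8 starts after EV2 ends, so EV2 has no further overlaps.
EV8 starts before EV5 ends → EV5 and EV8 overlap.
EV7 starts after EV5 ends, so EV5 has no further overlaps.
EV7 starts after EV8 ends, so EV8 has no further overlaps.
EV6 starts after EV7 ends.

EV1 & EV3, EV1 & EV4, EV2 & EV3, EV2 & EV4, EV2 & EV5, EV3 & EV4, EV3 & EV5, EV4 & EV5, EV5 & EV8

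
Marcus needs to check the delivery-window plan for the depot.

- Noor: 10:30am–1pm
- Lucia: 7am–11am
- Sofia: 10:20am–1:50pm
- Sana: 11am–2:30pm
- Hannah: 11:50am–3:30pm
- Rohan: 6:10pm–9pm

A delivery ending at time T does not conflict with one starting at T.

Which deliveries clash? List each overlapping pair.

Hannah & Noor, Hannah & Sana, Hannah & Sofia, Lucia & Noor, Lucia & Sofia, Noor & Sana, Noor & Sofia, Sana & Sofia

Sorted by start: Lucia, Sofia, Noor, Sana, Hannah, Rohan.
Sofia starts before Lucia ends → Lucia and Sofia overlap.
Noor starts before Lucia ends → Lucia and Noor overlap.
Sana starts exactly when Lucia ends (back-to-back, no overlap); Lucia is clear from here.
Noor starts before Sofia ends → Sofia and Noor overlap.
Sana starts before Sofia ends → Sofia and Sana overlap.
Hannah starts before Sofia ends → Sofia and Hannah overlap.
Rohan starts after Sofia ends.
Sana starts before Noor ends → Noor and Sana overlap.
Hannah starts before Noor ends → Noor and Hannah overlap.
Rohan starts after Noor ends.
Hannah starts before Sana ends → Sana and Hannah overlap.
Rohan starts after Sana ends.
Rohan starts after Hannah ends.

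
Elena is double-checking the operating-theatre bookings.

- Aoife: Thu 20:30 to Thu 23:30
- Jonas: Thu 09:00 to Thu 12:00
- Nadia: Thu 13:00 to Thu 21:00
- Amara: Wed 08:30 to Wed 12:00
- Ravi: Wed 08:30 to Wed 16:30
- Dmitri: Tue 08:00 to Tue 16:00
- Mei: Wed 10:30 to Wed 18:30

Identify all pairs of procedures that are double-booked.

Sorted by start: Dmitri, Ravi, Amara, Mei, Jonas, Nadia, Aoife.
Ravi starts after Dmitri ends, so Dmitri has no further overlaps.
Amara starts before Ravi ends → Ravi and Amara overlap.
Mei starts before Ravi ends → Ravi and Mei overlap.
Jonas starts after Ravi ends, so Ravi has no further overlaps.
Mei starts before Amara ends → Amara and Mei overlap.
Jonas starts after Amara ends, so Amara has no further overlaps.
Jonas starts after Mei ends, so Mei has no further overlaps.
Nadia starts after Jonas ends, so Jonas has no further overlaps.
Aoife starts before Nadia ends → Nadia and Aoife overlap.

Amara & Mei, Amara & Ravi, Aoife & Nadia, Mei & Ravi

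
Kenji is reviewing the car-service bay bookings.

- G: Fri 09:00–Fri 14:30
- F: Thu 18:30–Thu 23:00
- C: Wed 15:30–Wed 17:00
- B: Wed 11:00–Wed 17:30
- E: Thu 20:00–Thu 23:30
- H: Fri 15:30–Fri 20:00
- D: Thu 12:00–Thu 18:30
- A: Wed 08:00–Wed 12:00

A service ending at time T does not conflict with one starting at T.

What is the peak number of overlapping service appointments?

2

Sort all start/end points and keep a running count:
Wed 08:00 start A → 1
Wed 11:00 start B → 2
Wed 12:00 end A → 1
Wed 15:30 start C → 2
Wed 17:00 end C → 1
Wed 17:30 end B → 0
Thu 12:00 start D → 1
Thu 18:30 end D → 0
Thu 18:30 start F → 1
Thu 20:00 start E → 2
Thu 23:00 end F → 1
Thu 23:30 end E → 0
Fri 09:00 start G → 1
Fri 14:30 end G → 0
Fri 15:30 start H → 1
Fri 20:00 end H → 0
Peak is 2, at Wed 11:00 (A, B).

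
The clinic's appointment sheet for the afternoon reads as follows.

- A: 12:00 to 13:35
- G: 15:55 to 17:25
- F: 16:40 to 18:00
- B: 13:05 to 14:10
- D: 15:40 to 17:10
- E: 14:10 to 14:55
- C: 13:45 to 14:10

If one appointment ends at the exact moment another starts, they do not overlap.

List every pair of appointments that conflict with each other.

Sorted by start: A, B, C, E, D, G, F.
B starts before A ends → A and B overlap.
C starts after A ends; A is clear from here.
C starts before B ends → B and C overlap.
E starts exactly when B ends (back-to-back, no overlap); B is clear from here.
E starts exactly when C ends (back-to-back, no overlap); C is clear from here.
D starts after E ends; E is clear from here.
G starts before D ends → D and G overlap.
F starts before D ends → D and F overlap.
F starts before G ends → G and F overlap.

A & B, B & C, D & F, D & G, F & G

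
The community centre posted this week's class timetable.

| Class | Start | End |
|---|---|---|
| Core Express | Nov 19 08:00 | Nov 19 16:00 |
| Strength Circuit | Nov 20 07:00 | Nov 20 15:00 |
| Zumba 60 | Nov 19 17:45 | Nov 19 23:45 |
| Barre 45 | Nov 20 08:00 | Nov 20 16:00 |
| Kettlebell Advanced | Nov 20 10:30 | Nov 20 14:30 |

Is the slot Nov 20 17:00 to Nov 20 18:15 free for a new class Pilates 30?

Yes — the slot is free

Core Express: ends Nov 19 16:00 at or before Pilates 30 starts Nov 20 17:00 → clear.
Zumba 60: ends Nov 19 23:45 at or before Pilates 30 starts Nov 20 17:00 → clear.
Strength Circuit: ends Nov 20 15:00 at or before Pilates 30 starts Nov 20 17:00 → clear.
Barre 45: ends Nov 20 16:00 at or before Pilates 30 starts Nov 20 17:00 → clear.
Kettlebell Advanced: ends Nov 20 14:30 at or before Pilates 30 starts Nov 20 17:00 → clear.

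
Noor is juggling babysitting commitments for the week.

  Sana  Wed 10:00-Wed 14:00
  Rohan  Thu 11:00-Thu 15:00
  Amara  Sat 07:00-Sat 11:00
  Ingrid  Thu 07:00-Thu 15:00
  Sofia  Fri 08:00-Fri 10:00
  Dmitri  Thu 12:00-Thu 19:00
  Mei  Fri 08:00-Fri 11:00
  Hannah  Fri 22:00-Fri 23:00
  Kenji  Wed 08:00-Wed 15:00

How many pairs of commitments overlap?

5

Sorted by start: Kenji, Sana, Ingrid, Rohan, Dmitri, Mei, Sofia, Hannah, Amara.
Sana starts before Kenji ends → Kenji and Sana overlap.
Ingrid starts after Kenji ends — done with Kenji.
Ingrid starts after Sana ends — done with Sana.
Rohan starts before Ingrid ends → Ingrid and Rohan overlap.
Dmitri starts before Ingrid ends → Ingrid and Dmitri overlap.
Mei starts after Ingrid ends — done with Ingrid.
Dmitri starts before Rohan ends → Rohan and Dmitri overlap.
Mei starts after Rohan ends — done with Rohan.
Mei starts after Dmitri ends — done with Dmitri.
Sofia starts before Mei ends → Mei and Sofia overlap.
Hannah starts after Mei ends — done with Mei.
Hannah starts after Sofia ends — done with Sofia.
Amara starts after Hannah ends.
Overlapping pairs: Dmitri & Ingrid, Dmitri & Rohan, Ingrid & Rohan, Kenji & Sana, Mei & Sofia — 5 in total.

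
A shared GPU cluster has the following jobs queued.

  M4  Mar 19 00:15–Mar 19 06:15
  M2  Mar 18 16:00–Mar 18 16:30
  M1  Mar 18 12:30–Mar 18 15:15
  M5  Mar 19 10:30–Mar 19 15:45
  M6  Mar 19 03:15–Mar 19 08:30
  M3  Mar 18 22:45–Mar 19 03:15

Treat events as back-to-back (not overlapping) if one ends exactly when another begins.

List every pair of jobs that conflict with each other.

M3 & M4, M4 & M6

Sorted by start: M1, M2, M3, M4, M6, M5.
M2 starts after M1 ends, so M1 has no further overlaps.
M3 starts after M2 ends, so M2 has no further overlaps.
M4 starts before M3 ends → M3 and M4 overlap.
M6 starts exactly when M3 ends (back-to-back, no overlap), so M3 has no further overlaps.
M6 starts before M4 ends → M4 and M6 overlap.
M5 starts after M4 ends.
M5 starts after M6 ends.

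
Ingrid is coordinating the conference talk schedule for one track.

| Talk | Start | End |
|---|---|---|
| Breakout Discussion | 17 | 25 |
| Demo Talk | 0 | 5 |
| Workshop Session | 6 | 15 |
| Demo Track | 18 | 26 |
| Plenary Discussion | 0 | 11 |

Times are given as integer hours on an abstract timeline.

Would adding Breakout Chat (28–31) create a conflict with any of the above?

Plenary Discussion: ends 11 at or before Breakout Chat starts 28 → clear.
Demo Talk: ends 5 at or before Breakout Chat starts 28 → clear.
Workshop Session: ends 15 at or before Breakout Chat starts 28 → clear.
Breakout Discussion: ends 25 at or before Breakout Chat starts 28 → clear.
Demo Track: ends 26 at or before Breakout Chat starts 28 → clear.

No — it doesn't clash with anything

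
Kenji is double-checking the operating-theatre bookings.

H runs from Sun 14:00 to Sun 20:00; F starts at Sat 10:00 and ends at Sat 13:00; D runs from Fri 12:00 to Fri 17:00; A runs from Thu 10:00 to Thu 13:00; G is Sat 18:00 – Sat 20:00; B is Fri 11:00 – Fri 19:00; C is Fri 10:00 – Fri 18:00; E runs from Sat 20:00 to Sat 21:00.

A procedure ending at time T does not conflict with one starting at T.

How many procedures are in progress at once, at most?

Sweep the timeline, counting +1 at each start and −1 at each end (ends before starts at a tie):
Thu 10:00 start A → 1
Thu 13:00 end A → 0
Fri 10:00 start C → 1
Fri 11:00 start B → 2
Fri 12:00 start D → 3
Fri 17:00 end D → 2
Fri 18:00 end C → 1
Fri 19:00 end B → 0
Sat 10:00 start F → 1
Sat 13:00 end F → 0
Sat 18:00 start G → 1
Sat 20:00 end G → 0
Sat 20:00 start E → 1
Sat 21:00 end E → 0
Sun 14:00 start H → 1
Sun 20:00 end H → 0
Peak is 3, at Fri 12:00 (B, C, D).

3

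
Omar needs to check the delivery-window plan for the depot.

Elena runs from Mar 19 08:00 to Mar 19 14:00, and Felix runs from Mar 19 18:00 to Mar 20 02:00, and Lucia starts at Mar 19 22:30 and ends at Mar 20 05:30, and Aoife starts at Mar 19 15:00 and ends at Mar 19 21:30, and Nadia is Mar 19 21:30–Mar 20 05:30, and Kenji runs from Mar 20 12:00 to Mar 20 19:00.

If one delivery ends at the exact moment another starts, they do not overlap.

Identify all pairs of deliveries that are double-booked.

Aoife & Felix, Felix & Lucia, Felix & Nadia, Lucia & Nadia

Sorted by start: Elena, Aoife, Felix, Nadia, Lucia, Kenji.
Aoife starts after Elena ends, so Elena has no further overlaps.
Felix starts before Aoife ends → Aoife and Felix overlap.
Nadia starts exactly when Aoife ends (back-to-back, no overlap), so Aoife has no further overlaps.
Nadia starts before Felix ends → Felix and Nadia overlap.
Lucia starts before Felix ends → Felix and Lucia overlap.
Kenji starts after Felix ends.
Lucia starts before Nadia ends → Nadia and Lucia overlap.
Kenji starts after Nadia ends.
Kenji starts after Lucia ends.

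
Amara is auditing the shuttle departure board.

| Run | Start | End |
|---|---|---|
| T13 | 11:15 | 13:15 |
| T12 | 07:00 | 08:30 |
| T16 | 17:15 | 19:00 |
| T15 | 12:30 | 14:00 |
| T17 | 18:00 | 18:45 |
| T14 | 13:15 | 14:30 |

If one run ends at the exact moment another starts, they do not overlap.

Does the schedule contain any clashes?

Sorted by start: T12, T13, T15, T14, T16, T17.
T13 starts after T12 ends; T12 is clear from here.
T15 starts before T13 ends → T13 and T15 overlap.
That's a conflict, so the schedule is not conflict-free.

Yes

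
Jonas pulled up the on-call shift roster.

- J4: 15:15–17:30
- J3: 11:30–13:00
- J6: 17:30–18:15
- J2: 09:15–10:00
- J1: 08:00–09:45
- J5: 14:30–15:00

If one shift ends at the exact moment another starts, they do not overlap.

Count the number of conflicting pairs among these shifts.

Check each pair: they overlap iff neither finishes before the other starts.
Sorted by start: J1, J2, J3, J5, J4, J6.
J2 starts before J1 ends → J1 and J2 overlap.
J3 starts after J1 ends, so nothing later overlaps J1 either.
J3 starts after J2 ends, so nothing later overlaps J2 either.
J5 starts after J3 ends, so nothing later overlaps J3 either.
J4 starts after J5 ends, so nothing later overlaps J5 either.
J6 starts exactly when J4 ends (back-to-back, no overlap).
Overlapping pairs: J1 & J2 — 1 in total.

1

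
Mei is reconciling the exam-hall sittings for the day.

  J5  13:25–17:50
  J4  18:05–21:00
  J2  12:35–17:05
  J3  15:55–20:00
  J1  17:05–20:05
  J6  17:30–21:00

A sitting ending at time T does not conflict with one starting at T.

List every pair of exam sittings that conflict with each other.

Sorted by start: J2, J5, J3, J1, J6, J4.
J5 starts before J2 ends → J2 and J5 overlap.
J3 starts before J2 ends → J2 and J3 overlap.
J1 starts exactly when J2 ends (back-to-back, no overlap), so J2 has no further overlaps.
J3 starts before J5 ends → J5 and J3 overlap.
J1 starts before J5 ends → J5 and J1 overlap.
J6 starts before J5 ends → J5 and J6 overlap.
J4 starts after J5 ends.
J1 starts before J3 ends → J3 and J1 overlap.
J6 starts before J3 ends → J3 and J6 overlap.
J4 starts before J3 ends → J3 and J4 overlap.
J6 starts before J1 ends → J1 and J6 overlap.
J4 starts before J1 ends → J1 and J4 overlap.
J4 starts before J6 ends → J6 and J4 overlap.

J1 & J3, J1 & J4, J1 & J5, J1 & J6, J2 & J3, J2 & J5, J3 & J4, J3 & J5, J3 & J6, J4 & J6, J5 & J6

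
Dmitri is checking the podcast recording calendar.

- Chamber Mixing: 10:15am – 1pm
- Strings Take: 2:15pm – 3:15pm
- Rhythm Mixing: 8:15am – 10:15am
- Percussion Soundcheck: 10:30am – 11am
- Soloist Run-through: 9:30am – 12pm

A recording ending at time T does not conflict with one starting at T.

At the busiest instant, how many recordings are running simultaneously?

3

Sort all start/end points and keep a running count:
8:15am start Rhythm Mixing → 1
9:30am start Soloist Run-through → 2
10:15am end Rhythm Mixing → 1
10:15am start Chamber Mixing → 2
10:30am start Percussion Soundcheck → 3
11am end Percussion Soundcheck → 2
12pm end Soloist Run-through → 1
1pm end Chamber Mixing → 0
2:15pm start Strings Take → 1
3:15pm end Strings Take → 0
Peak is 3, at 10:30am (Chamber Mixing, Percussion Soundcheck, Soloist Run-through).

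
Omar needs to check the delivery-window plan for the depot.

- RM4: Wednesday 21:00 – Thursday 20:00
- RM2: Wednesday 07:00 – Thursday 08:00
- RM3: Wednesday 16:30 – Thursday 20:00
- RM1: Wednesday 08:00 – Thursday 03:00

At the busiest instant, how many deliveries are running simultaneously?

Sort all start/end points and keep a running count:
Wednesday 07:00 start RM2 → 1
Wednesday 08:00 start RM1 → 2
Wednesday 16:30 start RM3 → 3
Wednesday 21:00 start RM4 → 4
Thursday 03:00 end RM1 → 3
Thursday 08:00 end RM2 → 2
Thursday 20:00 end RM3 → 1
Thursday 20:00 end RM4 → 0
Peak is 4, at Wednesday 21:00 (RM1, RM2, RM3, RM4).

4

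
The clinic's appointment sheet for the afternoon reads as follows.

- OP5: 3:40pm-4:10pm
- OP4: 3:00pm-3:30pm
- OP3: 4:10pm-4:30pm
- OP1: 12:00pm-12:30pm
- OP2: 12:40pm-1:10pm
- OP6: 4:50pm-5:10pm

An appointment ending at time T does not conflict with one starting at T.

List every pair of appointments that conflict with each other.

Sorted by start: OP1, OP2, OP4, OP5, OP3, OP6.
OP2 starts after OP1 ends, so nothing later overlaps OP1 either.
OP4 starts after OP2 ends, so nothing later overlaps OP2 either.
OP5 starts after OP4 ends, so nothing later overlaps OP4 either.
OP3 starts exactly when OP5 ends (back-to-back, no overlap), so nothing later overlaps OP5 either.
OP6 starts after OP3 ends.

no overlapping pairs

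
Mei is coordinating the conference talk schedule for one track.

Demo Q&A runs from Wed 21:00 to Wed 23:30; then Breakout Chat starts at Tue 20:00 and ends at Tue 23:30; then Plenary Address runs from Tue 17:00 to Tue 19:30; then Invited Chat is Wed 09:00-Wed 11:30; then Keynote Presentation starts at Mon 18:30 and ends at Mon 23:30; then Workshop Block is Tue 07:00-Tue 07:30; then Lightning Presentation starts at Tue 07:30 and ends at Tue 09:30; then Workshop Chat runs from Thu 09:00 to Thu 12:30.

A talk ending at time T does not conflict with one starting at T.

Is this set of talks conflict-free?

Yes

Sorted by start: Keynote Presentation, Workshop Block, Lightning Presentation, Plenary Address, Breakout Chat, Invited Chat, Demo Q&A, Workshop Chat.
Workshop Block starts after Keynote Presentation ends — done with Keynote Presentation.
Lightning Presentation starts exactly when Workshop Block ends (back-to-back, no overlap) — done with Workshop Block.
Plenary Address starts after Lightning Presentation ends — done with Lightning Presentation.
Breakout Chat starts after Plenary Address ends — done with Plenary Address.
Invited Chat starts after Breakout Chat ends — done with Breakout Chat.
Demo Q&A starts after Invited Chat ends — done with Invited Chat.
Workshop Chat starts after Demo Q&A ends.
Every pair is clear; the schedule has no overlaps.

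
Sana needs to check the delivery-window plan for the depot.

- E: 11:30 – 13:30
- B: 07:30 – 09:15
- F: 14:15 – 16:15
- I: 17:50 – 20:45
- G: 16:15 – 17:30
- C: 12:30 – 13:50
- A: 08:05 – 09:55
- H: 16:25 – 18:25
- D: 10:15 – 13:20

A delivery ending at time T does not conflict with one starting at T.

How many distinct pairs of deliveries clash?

Check each pair: they overlap iff neither finishes before the other starts.
Sorted by start: B, A, D, E, C, F, G, H, I.
A starts before B ends → B and A overlap.
D starts after B ends, so B has no further overlaps.
D starts after A ends, so A has no further overlaps.
E starts before D ends → D and E overlap.
C starts before D ends → D and C overlap.
F starts after D ends, so D has no further overlaps.
C starts before E ends → E and C overlap.
F starts after E ends, so E has no further overlaps.
F starts after C ends, so C has no further overlaps.
G starts exactly when F ends (back-to-back, no overlap), so F has no further overlaps.
H starts before G ends → G and H overlap.
I starts after G ends.
I starts before H ends → H and I overlap.
Overlapping pairs: A & B, C & D, C & E, D & E, G & H, H & I — 6 in total.

6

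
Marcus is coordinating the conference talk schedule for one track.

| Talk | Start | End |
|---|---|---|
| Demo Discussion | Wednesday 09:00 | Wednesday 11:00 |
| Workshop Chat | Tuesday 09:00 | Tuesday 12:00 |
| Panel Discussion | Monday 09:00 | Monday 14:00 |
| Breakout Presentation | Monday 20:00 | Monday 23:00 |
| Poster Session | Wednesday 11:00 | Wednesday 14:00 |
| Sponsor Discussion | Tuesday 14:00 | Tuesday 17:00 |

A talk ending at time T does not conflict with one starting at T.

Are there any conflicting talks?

Sorted by start: Panel Discussion, Breakout Presentation, Workshop Chat, Sponsor Discussion, Demo Discussion, Poster Session.
Breakout Presentation starts after Panel Discussion ends, so nothing later overlaps Panel Discussion either.
Workshop Chat starts after Breakout Presentation ends, so nothing later overlaps Breakout Presentation either.
Sponsor Discussion starts after Workshop Chat ends, so nothing later overlaps Workshop Chat either.
Demo Discussion starts after Sponsor Discussion ends, so nothing later overlaps Sponsor Discussion either.
Poster Session starts exactly when Demo Discussion ends (back-to-back, no overlap).
Every pair is clear; the schedule has no overlaps.

No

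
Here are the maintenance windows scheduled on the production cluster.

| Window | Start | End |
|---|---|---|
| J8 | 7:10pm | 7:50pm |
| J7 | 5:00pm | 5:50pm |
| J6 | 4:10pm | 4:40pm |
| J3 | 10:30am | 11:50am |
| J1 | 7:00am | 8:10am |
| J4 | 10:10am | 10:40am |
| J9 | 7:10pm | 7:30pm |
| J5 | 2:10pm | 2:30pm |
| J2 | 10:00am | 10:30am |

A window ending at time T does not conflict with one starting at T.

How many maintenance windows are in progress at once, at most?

2

Sort all start/end points and keep a running count:
7:00am start J1 → 1
8:10am end J1 → 0
10:00am start J2 → 1
10:10am start J4 → 2
10:30am end J2 → 1
10:30am start J3 → 2
10:40am end J4 → 1
11:50am end J3 → 0
2:10pm start J5 → 1
2:30pm end J5 → 0
4:10pm start J6 → 1
4:40pm end J6 → 0
5:00pm start J7 → 1
5:50pm end J7 → 0
7:10pm start J8 → 1
7:10pm start J9 → 2
7:30pm end J9 → 1
7:50pm end J8 → 0
Peak is 2, at 10:10am (J2, J4).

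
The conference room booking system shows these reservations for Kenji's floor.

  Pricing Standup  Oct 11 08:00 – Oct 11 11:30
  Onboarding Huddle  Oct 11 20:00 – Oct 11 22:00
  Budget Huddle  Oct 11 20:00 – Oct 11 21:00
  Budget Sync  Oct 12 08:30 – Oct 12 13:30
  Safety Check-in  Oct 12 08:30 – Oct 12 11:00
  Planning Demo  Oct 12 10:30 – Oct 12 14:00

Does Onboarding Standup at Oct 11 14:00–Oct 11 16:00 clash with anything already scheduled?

No — it doesn't clash with anything

Pricing Standup: ends Oct 11 11:30 at or before Onboarding Standup starts Oct 11 14:00 → clear.
Onboarding Huddle: starts Oct 11 20:00 at or after Onboarding Standup ends Oct 11 16:00 → clear.
Budget Huddle: starts Oct 11 20:00 at or after Onboarding Standup ends Oct 11 16:00 → clear.
Budget Sync: starts Oct 12 08:30 at or after Onboarding Standup ends Oct 11 16:00 → clear.
Safety Check-in: starts Oct 12 08:30 at or after Onboarding Standup ends Oct 11 16:00 → clear.
Planning Demo: starts Oct 12 10:30 at or after Onboarding Standup ends Oct 11 16:00 → clear.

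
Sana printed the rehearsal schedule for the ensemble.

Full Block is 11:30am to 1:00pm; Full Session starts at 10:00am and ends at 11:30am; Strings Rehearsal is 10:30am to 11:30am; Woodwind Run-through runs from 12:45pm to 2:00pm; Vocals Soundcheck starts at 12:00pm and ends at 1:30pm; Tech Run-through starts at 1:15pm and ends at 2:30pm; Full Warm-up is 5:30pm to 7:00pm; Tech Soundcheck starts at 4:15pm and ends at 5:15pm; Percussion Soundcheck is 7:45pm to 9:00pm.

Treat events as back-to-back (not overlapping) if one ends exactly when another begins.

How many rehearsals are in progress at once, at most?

3

Walk through starts and ends in time order (an end at T is processed before a start at T):
10:00am start Full Session → 1
10:30am start Strings Rehearsal → 2
11:30am end Full Session → 1
11:30am end Strings Rehearsal → 0
11:30am start Full Block → 1
12:00pm start Vocals Soundcheck → 2
12:45pm start Woodwind Run-through → 3
1:00pm end Full Block → 2
1:15pm start Tech Run-through → 3
1:30pm end Vocals Soundcheck → 2
2:00pm end Woodwind Run-through → 1
2:30pm end Tech Run-through → 0
4:15pm start Tech Soundcheck → 1
5:15pm end Tech Soundcheck → 0
5:30pm start Full Warm-up → 1
7:00pm end Full Warm-up → 0
7:45pm start Percussion Soundcheck → 1
9:00pm end Percussion Soundcheck → 0
Peak is 3, at 12:45pm (Full Block, Vocals Soundcheck, Woodwind Run-through).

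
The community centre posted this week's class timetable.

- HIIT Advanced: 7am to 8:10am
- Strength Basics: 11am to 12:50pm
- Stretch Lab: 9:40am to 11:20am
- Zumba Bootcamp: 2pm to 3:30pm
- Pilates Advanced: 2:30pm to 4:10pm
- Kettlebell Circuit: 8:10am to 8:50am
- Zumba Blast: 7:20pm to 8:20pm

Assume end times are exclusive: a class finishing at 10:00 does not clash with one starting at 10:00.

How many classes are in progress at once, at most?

Sort all start/end points and keep a running count:
7am start HIIT Advanced → 1
8:10am end HIIT Advanced → 0
8:10am start Kettlebell Circuit → 1
8:50am end Kettlebell Circuit → 0
9:40am start Stretch Lab → 1
11am start Strength Basics → 2
11:20am end Stretch Lab → 1
12:50pm end Strength Basics → 0
2pm start Zumba Bootcamp → 1
2:30pm start Pilates Advanced → 2
3:30pm end Zumba Bootcamp → 1
4:10pm end Pilates Advanced → 0
7:20pm start Zumba Blast → 1
8:20pm end Zumba Blast → 0
Peak is 2, at 11am (Strength Basics, Stretch Lab).

2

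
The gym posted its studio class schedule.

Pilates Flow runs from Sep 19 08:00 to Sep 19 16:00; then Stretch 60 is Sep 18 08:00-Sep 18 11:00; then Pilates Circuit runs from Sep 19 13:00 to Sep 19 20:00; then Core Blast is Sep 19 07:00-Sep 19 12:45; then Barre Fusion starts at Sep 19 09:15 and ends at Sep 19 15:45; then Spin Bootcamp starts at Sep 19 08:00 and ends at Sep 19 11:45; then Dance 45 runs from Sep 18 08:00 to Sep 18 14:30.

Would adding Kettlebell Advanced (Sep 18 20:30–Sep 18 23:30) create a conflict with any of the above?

Dance 45: ends Sep 18 14:30 at or before Kettlebell Advanced starts Sep 18 20:30 → clear.
Stretch 60: ends Sep 18 11:00 at or before Kettlebell Advanced starts Sep 18 20:30 → clear.
Core Blast: starts Sep 19 07:00 at or after Kettlebell Advanced ends Sep 18 23:30 → clear.
Spin Bootcamp: starts Sep 19 08:00 at or after Kettlebell Advanced ends Sep 18 23:30 → clear.
Pilates Flow: starts Sep 19 08:00 at or after Kettlebell Advanced ends Sep 18 23:30 → clear.
Barre Fusion: starts Sep 19 09:15 at or after Kettlebell Advanced ends Sep 18 23:30 → clear.
Pilates Circuit: starts Sep 19 13:00 at or after Kettlebell Advanced ends Sep 18 23:30 → clear.

No — it doesn't clash with anything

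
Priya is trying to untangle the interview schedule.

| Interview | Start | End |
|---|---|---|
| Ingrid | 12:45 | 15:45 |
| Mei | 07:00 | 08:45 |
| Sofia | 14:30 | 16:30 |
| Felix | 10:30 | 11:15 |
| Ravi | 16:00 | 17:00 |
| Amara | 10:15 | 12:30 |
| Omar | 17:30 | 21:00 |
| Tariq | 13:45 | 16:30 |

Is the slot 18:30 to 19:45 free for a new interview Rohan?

Mei: ends 08:45 at or before Rohan starts 18:30 → clear.
Amara: ends 12:30 at or before Rohan starts 18:30 → clear.
Felix: ends 11:15 at or before Rohan starts 18:30 → clear.
Ingrid: ends 15:45 at or before Rohan starts 18:30 → clear.
Tariq: ends 16:30 at or before Rohan starts 18:30 → clear.
Sofia: ends 16:30 at or before Rohan starts 18:30 → clear.
Ravi: ends 17:00 at or before Rohan starts 18:30 → clear.
Omar: starts 17:30 before Rohan ends 19:45, and ends 21:00 after Rohan starts 18:30 → overlap.
Rohan overlaps Omar.

No — it overlaps Omar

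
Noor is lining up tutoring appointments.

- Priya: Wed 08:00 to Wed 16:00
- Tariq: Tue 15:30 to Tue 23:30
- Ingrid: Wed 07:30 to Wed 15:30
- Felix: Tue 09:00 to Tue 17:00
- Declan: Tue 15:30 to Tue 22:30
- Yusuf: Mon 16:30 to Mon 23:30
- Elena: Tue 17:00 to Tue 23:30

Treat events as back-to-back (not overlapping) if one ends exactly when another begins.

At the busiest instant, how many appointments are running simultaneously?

Sort all start/end points and keep a running count:
Mon 16:30 start Yusuf → 1
Mon 23:30 end Yusuf → 0
Tue 09:00 start Felix → 1
Tue 15:30 start Declan → 2
Tue 15:30 start Tariq → 3
Tue 17:00 end Felix → 2
Tue 17:00 start Elena → 3
Tue 22:30 end Declan → 2
Tue 23:30 end Elena → 1
Tue 23:30 end Tariq → 0
Wed 07:30 start Ingrid → 1
Wed 08:00 start Priya → 2
Wed 15:30 end Ingrid → 1
Wed 16:00 end Priya → 0
Peak is 3, at Tue 15:30 (Declan, Felix, Tariq).

3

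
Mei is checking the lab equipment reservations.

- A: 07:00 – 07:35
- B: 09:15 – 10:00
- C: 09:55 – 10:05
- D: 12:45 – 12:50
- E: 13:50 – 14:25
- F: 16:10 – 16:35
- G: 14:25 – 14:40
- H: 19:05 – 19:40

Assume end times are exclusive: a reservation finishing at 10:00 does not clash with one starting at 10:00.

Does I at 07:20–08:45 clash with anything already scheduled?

A: starts 07:00 before I ends 08:45, and ends 07:35 after I starts 07:20 → overlap.
B: starts 09:15 at or after I ends 08:45 → clear.
C: starts 09:55 at or after I ends 08:45 → clear.
D: starts 12:45 at or after I ends 08:45 → clear.
E: starts 13:50 at or after I ends 08:45 → clear.
G: starts 14:25 at or after I ends 08:45 → clear.
F: starts 16:10 at or after I ends 08:45 → clear.
H: starts 19:05 at or after I ends 08:45 → clear.
I overlaps A.

Yes — it overlaps A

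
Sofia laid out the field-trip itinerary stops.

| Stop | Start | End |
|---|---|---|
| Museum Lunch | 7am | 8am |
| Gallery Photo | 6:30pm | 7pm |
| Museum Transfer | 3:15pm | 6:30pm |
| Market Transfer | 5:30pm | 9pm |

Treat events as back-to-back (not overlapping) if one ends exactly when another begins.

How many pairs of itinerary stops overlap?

2

Check each pair: they overlap iff neither finishes before the other starts.
Sorted by start: Museum Lunch, Museum Transfer, Market Transfer, Gallery Photo.
Museum Transfer starts after Museum Lunch ends; Museum Lunch is clear from here.
Market Transfer starts before Museum Transfer ends → Museum Transfer and Market Transfer overlap.
Gallery Photo starts exactly when Museum Transfer ends (back-to-back, no overlap).
Gallery Photo starts before Market Transfer ends → Market Transfer and Gallery Photo overlap.
Overlapping pairs: Gallery Photo & Market Transfer, Market Transfer & Museum Transfer — 2 in total.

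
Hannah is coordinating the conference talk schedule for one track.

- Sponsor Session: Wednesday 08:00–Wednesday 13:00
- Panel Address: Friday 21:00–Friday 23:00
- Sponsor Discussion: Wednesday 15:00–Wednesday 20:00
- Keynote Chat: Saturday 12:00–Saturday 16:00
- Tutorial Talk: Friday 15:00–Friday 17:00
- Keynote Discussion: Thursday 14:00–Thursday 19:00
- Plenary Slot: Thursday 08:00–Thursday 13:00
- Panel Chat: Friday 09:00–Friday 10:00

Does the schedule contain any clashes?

No

Sorted by start: Sponsor Session, Sponsor Discussion, Plenary Slot, Keynote Discussion, Panel Chat, Tutorial Talk, Panel Address, Keynote Chat.
Sponsor Discussion starts after Sponsor Session ends, so nothing later overlaps Sponsor Session either.
Plenary Slot starts after Sponsor Discussion ends, so nothing later overlaps Sponsor Discussion either.
Keynote Discussion starts after Plenary Slot ends, so nothing later overlaps Plenary Slot either.
Panel Chat starts after Keynote Discussion ends, so nothing later overlaps Keynote Discussion either.
Tutorial Talk starts after Panel Chat ends, so nothing later overlaps Panel Chat either.
Panel Address starts after Tutorial Talk ends, so nothing later overlaps Tutorial Talk either.
Keynote Chat starts after Panel Address ends.
Every pair is clear; the schedule has no overlaps.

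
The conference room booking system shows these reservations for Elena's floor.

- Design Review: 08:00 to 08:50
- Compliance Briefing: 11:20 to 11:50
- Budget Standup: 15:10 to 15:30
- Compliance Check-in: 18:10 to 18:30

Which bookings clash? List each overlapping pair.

Sorted by start: Design Review, Compliance Briefing, Budget Standup, Compliance Check-in.
Compliance Briefing starts after Design Review ends; Design Review is clear from here.
Budget Standup starts after Compliance Briefing ends; Compliance Briefing is clear from here.
Compliance Check-in starts after Budget Standup ends.

no conflicts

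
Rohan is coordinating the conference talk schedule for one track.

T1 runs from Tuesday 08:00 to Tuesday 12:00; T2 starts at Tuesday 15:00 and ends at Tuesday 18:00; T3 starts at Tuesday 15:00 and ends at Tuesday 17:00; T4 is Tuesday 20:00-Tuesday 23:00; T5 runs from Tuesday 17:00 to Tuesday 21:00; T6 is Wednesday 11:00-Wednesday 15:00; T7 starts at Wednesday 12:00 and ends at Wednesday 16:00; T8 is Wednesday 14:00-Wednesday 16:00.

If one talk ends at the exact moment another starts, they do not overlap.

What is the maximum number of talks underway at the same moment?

3

Walk through starts and ends in time order (an end at T is processed before a start at T):
Tuesday 08:00 start T1 → 1
Tuesday 12:00 end T1 → 0
Tuesday 15:00 start T2 → 1
Tuesday 15:00 start T3 → 2
Tuesday 17:00 end T3 → 1
Tuesday 17:00 start T5 → 2
Tuesday 18:00 end T2 → 1
Tuesday 20:00 start T4 → 2
Tuesday 21:00 end T5 → 1
Tuesday 23:00 end T4 → 0
Wednesday 11:00 start T6 → 1
Wednesday 12:00 start T7 → 2
Wednesday 14:00 start T8 → 3
Wednesday 15:00 end T6 → 2
Wednesday 16:00 end T7 → 1
Wednesday 16:00 end T8 → 0
Peak is 3, at Wednesday 14:00 (T6, T7, T8).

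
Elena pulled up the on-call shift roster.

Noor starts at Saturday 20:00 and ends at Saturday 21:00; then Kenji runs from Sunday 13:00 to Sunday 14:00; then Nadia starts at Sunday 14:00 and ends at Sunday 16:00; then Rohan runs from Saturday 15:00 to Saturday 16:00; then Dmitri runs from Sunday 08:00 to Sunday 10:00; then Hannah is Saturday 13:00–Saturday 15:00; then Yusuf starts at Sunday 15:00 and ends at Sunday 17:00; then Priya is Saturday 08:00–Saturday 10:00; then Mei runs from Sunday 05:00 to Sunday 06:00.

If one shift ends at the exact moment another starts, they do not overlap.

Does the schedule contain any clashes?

Sorted by start: Priya, Hannah, Rohan, Noor, Mei, Dmitri, Kenji, Nadia, Yusuf.
Hannah starts after Priya ends, so Priya has no further overlaps.
Rohan starts exactly when Hannah ends (back-to-back, no overlap), so Hannah has no further overlaps.
Noor starts after Rohan ends, so Rohan has no further overlaps.
Mei starts after Noor ends, so Noor has no further overlaps.
Dmitri starts after Mei ends, so Mei has no further overlaps.
Kenji starts after Dmitri ends, so Dmitri has no further overlaps.
Nadia starts exactly when Kenji ends (back-to-back, no overlap), so Kenji has no further overlaps.
Yusuf starts before Nadia ends → Nadia and Yusuf overlap.
That's a conflict, so the schedule is not conflict-free.

Yes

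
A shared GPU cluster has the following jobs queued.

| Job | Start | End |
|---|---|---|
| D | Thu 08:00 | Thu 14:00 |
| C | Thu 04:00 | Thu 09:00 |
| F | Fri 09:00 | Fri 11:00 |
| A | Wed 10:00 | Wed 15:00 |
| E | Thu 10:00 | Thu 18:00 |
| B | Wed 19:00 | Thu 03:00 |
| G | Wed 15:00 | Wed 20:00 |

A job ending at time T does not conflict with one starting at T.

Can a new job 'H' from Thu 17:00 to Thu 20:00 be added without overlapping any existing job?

A: ends Wed 15:00 at or before H starts Thu 17:00 → clear.
G: ends Wed 20:00 at or before H starts Thu 17:00 → clear.
B: ends Thu 03:00 at or before H starts Thu 17:00 → clear.
C: ends Thu 09:00 at or before H starts Thu 17:00 → clear.
D: ends Thu 14:00 at or before H starts Thu 17:00 → clear.
E: starts Thu 10:00 before H ends Thu 20:00, and ends Thu 18:00 after H starts Thu 17:00 → overlap.
F: starts Fri 09:00 at or after H ends Thu 20:00 → clear.
H overlaps E.

No — it overlaps E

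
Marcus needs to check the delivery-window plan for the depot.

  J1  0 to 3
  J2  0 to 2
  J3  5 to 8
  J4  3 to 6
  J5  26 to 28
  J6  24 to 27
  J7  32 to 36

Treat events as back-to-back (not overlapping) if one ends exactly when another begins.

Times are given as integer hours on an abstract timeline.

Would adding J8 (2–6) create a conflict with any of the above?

J1: starts 0 before J8 ends 6, and ends 3 after J8 starts 2 → overlap.
J2: ends 2 at or before J8 starts 2 → clear.
J4: starts 3 before J8 ends 6, and ends 6 after J8 starts 2 → overlap.
J3: starts 5 before J8 ends 6, and ends 8 after J8 starts 2 → overlap.
J6: starts 24 at or after J8 ends 6 → clear.
J5: starts 26 at or after J8 ends 6 → clear.
J7: starts 32 at or after J8 ends 6 → clear.
J8 overlaps J1, J3, J4.

Yes — it overlaps J1, J3, J4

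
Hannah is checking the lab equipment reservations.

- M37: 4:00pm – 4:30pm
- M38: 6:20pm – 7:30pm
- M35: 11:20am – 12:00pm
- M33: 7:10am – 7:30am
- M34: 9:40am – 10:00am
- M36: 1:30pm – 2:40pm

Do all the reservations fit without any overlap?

Yes

Sorted by start: M33, M34, M35, M36, M37, M38.
M34 starts after M33 ends, so M33 has no further overlaps.
M35 starts after M34 ends, so M34 has no further overlaps.
M36 starts after M35 ends, so M35 has no further overlaps.
M37 starts after M36 ends, so M36 has no further overlaps.
M38 starts after M37 ends.
Every pair is clear; the schedule has no overlaps.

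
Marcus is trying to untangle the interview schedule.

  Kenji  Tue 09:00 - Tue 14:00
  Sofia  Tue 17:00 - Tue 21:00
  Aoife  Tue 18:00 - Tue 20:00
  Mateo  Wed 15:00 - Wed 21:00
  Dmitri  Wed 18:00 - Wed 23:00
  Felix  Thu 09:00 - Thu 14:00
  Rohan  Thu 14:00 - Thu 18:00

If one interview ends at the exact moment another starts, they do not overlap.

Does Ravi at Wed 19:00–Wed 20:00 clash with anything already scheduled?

Kenji: ends Tue 14:00 at or before Ravi starts Wed 19:00 → clear.
Sofia: ends Tue 21:00 at or before Ravi starts Wed 19:00 → clear.
Aoife: ends Tue 20:00 at or before Ravi starts Wed 19:00 → clear.
Mateo: starts Wed 15:00 before Ravi ends Wed 20:00, and ends Wed 21:00 after Ravi starts Wed 19:00 → overlap.
Dmitri: starts Wed 18:00 before Ravi ends Wed 20:00, and ends Wed 23:00 after Ravi starts Wed 19:00 → overlap.
Felix: starts Thu 09:00 at or after Ravi ends Wed 20:00 → clear.
Rohan: starts Thu 14:00 at or after Ravi ends Wed 20:00 → clear.
Ravi overlaps Mateo, Dmitri.

Yes — it overlaps Dmitri, Mateo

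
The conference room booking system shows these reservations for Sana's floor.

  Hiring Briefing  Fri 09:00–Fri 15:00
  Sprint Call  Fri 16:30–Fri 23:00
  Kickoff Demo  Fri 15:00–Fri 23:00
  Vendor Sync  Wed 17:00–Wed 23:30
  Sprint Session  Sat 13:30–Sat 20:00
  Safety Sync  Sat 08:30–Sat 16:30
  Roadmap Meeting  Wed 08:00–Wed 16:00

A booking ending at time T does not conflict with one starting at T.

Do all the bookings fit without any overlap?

No

Two intervals overlap when each starts before the other ends.
Sorted by start: Roadmap Meeting, Vendor Sync, Hiring Briefing, Kickoff Demo, Sprint Call, Safety Sync, Sprint Session.
Vendor Sync starts after Roadmap Meeting ends, so nothing later overlaps Roadmap Meeting either.
Hiring Briefing starts after Vendor Sync ends, so nothing later overlaps Vendor Sync either.
Kickoff Demo starts exactly when Hiring Briefing ends (back-to-back, no overlap), so nothing later overlaps Hiring Briefing either.
Sprint Call starts before Kickoff Demo ends → Kickoff Demo and Sprint Call overlap.
That's a conflict, so the schedule is not conflict-free.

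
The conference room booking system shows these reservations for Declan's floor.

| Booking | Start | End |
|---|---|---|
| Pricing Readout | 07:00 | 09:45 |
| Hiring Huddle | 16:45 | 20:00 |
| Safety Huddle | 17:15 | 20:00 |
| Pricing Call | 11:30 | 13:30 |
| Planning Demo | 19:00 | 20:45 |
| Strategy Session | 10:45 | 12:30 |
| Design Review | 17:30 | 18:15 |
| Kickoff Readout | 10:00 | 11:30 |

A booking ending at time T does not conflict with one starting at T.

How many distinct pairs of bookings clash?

Sorted by start: Pricing Readout, Kickoff Readout, Strategy Session, Pricing Call, Hiring Huddle, Safety Huddle, Design Review, Planning Demo.
Kickoff Readout starts after Pricing Readout ends, so Pricing Readout has no further overlaps.
Strategy Session starts before Kickoff Readout ends → Kickoff Readout and Strategy Session overlap.
Pricing Call starts exactly when Kickoff Readout ends (back-to-back, no overlap), so Kickoff Readout has no further overlaps.
Pricing Call starts before Strategy Session ends → Strategy Session and Pricing Call overlap.
Hiring Huddle starts after Strategy Session ends, so Strategy Session has no further overlaps.
Hiring Huddle starts after Pricing Call ends, so Pricing Call has no further overlaps.
Safety Huddle starts before Hiring Huddle ends → Hiring Huddle and Safety Huddle overlap.
Design Review starts before Hiring Huddle ends → Hiring Huddle and Design Review overlap.
Planning Demo starts before Hiring Huddle ends → Hiring Huddle and Planning Demo overlap.
Design Review starts before Safety Huddle ends → Safety Huddle and Design Review overlap.
Planning Demo starts before Safety Huddle ends → Safety Huddle and Planning Demo overlap.
Planning Demo starts after Design Review ends.
Overlapping pairs: Design Review & Hiring Huddle, Design Review & Safety Huddle, Hiring Huddle & Planning Demo, Hiring Huddle & Safety Huddle, Kickoff Readout & Strategy Session, Planning Demo & Safety Huddle, Pricing Call & Strategy Session — 7 in total.

7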